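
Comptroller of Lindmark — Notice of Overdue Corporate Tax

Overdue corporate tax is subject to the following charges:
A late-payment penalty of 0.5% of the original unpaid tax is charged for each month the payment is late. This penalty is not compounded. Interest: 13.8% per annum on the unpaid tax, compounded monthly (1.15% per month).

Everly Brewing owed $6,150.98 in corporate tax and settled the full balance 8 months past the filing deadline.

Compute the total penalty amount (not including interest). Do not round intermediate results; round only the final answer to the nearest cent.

Late-payment penalty = 0.5% × $6,150.98 × 8 mo = $246.04…

$246.04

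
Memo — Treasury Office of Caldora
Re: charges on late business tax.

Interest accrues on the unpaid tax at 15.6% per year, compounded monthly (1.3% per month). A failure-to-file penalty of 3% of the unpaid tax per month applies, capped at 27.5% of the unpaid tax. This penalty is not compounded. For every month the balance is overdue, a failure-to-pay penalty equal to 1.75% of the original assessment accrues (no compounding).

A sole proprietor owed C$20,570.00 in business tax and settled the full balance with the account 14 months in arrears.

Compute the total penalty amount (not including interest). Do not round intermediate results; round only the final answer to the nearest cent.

Failure-to-file: 14 × 3% × C$20,570.00 = C$8,639.40, capped at 27.5% × C$20,570.00 = C$5,656.75
Failure-to-pay penalty = 1.75% × C$20,570.00 × 14 mo = C$5,039.65
Total penalty = C$5,656.75 + C$5,039.65 = C$10,696.40

C$10,696.40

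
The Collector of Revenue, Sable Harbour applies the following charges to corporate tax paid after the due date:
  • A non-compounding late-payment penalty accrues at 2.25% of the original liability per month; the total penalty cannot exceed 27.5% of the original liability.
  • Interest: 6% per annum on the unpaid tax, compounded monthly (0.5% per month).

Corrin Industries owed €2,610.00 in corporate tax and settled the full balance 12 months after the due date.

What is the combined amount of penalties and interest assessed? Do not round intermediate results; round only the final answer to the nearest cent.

€865.68

Penalty: 12 × 2.25% × €2,610.00 = €704.70 (below the 27.5% cap of €717.75)
Interest: €2,610.00 × ((1 + 0.005)^12 − 1) = €2,610.00 × 0.0616778… = €160.9791…
Penalties + interest = €704.7000 + €160.9791… = €865.68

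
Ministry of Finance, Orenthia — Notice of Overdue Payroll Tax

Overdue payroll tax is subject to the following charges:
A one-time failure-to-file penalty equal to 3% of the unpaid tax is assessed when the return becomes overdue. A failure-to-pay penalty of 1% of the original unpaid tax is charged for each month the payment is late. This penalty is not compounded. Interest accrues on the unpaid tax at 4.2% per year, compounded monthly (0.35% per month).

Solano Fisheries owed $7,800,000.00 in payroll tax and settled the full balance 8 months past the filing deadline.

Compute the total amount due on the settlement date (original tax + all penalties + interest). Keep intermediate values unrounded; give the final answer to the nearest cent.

$8,879,094.21

Failure-to-file penalty: 3% × $7,800,000.00 = $234,000.00
Failure-to-pay penalty = 1% × $7,800,000.00 × 8 mo = $624,000.00
Interest: $7,800,000.00 × ((1 + 0.0035)^8 − 1) = $7,800,000.00 × 0.0283454… = $221,094.2100…
Total = $7,800,000.00 + $858,000.0000 + $221,094.2100… = $8,879,094.21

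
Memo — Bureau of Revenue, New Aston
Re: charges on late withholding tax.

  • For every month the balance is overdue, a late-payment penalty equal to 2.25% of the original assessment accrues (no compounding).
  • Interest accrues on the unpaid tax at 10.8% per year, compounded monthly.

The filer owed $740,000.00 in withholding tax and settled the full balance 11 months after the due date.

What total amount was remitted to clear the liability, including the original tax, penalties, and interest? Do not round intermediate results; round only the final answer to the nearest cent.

Late-payment penalty: 11 × 2.25% × $740,000.00 = $183,150.00
Interest (10.8%/yr ÷ 12 = 0.9%/month): $740,000.00 × ((1 + 0.009)^11 − 1) = $76,647.3335…
Total = $740,000.00 + $183,150.0000 + $76,647.3335… = $999,797.33

$999,797.33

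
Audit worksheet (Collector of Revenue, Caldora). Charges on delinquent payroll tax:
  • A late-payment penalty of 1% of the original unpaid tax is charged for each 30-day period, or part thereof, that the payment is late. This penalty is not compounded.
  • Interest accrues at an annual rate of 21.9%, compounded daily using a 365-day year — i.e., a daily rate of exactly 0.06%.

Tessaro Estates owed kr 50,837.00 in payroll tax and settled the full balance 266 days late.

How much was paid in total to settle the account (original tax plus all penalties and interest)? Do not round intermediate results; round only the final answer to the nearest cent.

kr 64,206.39

Penalty periods: ⌈266/30⌉ = 9; penalty = 9 × 1% × kr 50,837.00 = kr 4,575.33
Interest: kr 50,837.00 × ((1 + 0.0006)^266 − 1) = kr 50,837.00 × 0.17298542… = kr 8,794.0597…
Total = kr 50,837.00 + kr 4,575.3300 + kr 8,794.0597… = kr 64,206.39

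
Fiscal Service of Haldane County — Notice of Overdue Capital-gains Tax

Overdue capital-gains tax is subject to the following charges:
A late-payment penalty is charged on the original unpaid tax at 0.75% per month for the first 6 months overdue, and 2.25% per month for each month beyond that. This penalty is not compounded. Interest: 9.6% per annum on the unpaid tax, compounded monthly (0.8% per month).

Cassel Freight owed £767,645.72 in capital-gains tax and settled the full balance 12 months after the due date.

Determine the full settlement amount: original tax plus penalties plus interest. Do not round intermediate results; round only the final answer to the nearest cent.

£982,846.52

Penalty, months 1–6: 6 × 0.75% × £767,645.72 = £34,544.06…
Penalty, months 7–12: 6 × 2.25% × £767,645.72 = £103,632.17…
Interest: £767,645.72 × ((1 + 0.008)^12 − 1) = £767,645.72 × 0.1003387… = £77,024.5688…
Total = £767,645.72 + £138,176.2296 + £77,024.5688… = £982,846.52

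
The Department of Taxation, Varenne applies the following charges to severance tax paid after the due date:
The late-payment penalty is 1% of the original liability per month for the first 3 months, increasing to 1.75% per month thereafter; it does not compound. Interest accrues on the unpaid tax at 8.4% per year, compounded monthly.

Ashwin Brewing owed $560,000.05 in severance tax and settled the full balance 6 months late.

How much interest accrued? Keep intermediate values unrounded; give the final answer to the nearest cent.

Interest (8.4%/yr ÷ 12 = 0.7%/month): $560,000.05 × ((1 + 0.007)^6 − 1) = $23,935.4640…

$23,935.46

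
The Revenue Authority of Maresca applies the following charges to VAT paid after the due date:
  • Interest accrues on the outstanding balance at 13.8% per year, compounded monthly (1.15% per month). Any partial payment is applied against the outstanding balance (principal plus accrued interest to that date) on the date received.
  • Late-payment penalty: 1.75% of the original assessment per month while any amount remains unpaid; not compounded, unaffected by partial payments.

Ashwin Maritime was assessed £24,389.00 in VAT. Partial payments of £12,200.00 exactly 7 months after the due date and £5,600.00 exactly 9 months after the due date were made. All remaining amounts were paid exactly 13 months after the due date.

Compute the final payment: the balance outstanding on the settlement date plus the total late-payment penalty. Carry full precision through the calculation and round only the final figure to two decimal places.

£14,917.70

Balance at month 7: £24,389.0000 × (1 + 0.0115)^7 = £26,421.3621…
After £12,200.00 payment: £26,421.3621… − £12,200.00 = £14,221.3621…
Balance at month 9: £14,221.3621… × (1 + 0.0115)^2 = £14,550.3342…
After £5,600.00 payment: £14,550.3342… − £5,600.00 = £8,950.3342…
Balance at month 13: £8,950.3342… × (1 + 0.0115)^4 = £9,369.2063…
Penalty: 13 × 1.75% × £24,389.00 = £5,548.50…
Final settlement = outstanding balance + penalty = £9,369.2063… + £5,548.50… = £14,917.70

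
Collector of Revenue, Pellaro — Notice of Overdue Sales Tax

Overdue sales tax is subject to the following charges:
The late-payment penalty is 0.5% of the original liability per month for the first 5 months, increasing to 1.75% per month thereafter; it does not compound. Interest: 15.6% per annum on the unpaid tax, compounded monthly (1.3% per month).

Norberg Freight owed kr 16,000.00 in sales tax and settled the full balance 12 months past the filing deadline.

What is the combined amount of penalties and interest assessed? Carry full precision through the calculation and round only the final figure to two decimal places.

kr 5,042.43

Penalty, months 1–5: 5 × 0.5% × kr 16,000.00 = kr 400.00
Penalty, months 6–12: 7 × 1.75% × kr 16,000.00 = kr 1,960.00
Interest: kr 16,000.00 × ((1 + 0.013)^12 − 1) = kr 16,000.00 × 0.1676518… = kr 2,682.4284…
Penalties + interest = kr 2,360.0000 + kr 2,682.4284… = kr 5,042.43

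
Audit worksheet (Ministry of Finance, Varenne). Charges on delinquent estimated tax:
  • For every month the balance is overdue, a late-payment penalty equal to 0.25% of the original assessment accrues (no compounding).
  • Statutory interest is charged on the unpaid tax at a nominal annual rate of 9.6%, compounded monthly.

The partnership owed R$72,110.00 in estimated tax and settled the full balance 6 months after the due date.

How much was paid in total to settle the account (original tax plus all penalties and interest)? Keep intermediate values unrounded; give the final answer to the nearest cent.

R$76,722.90

Late-payment penalty: 6 × 0.25% × R$72,110.00 = R$1,081.65
Interest (9.6%/yr ÷ 12 = 0.8%/month): R$72,110.00 × ((1 + 0.008)^6 − 1) = R$3,531.2485…
Total = R$72,110.00 + R$1,081.6500 + R$3,531.2485… = R$76,722.90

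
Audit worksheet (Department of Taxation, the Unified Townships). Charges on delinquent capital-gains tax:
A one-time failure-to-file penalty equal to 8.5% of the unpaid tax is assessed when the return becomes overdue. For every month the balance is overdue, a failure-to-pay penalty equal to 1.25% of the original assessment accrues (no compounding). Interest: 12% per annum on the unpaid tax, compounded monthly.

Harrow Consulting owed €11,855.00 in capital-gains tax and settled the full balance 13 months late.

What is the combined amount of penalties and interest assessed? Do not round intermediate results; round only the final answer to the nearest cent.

€4,571.21

Failure-to-file penalty: 8.5% × €11,855.00 = €1,007.68…
Failure-to-pay penalty = 1.25% × €11,855.00 × 13 mo = €1,926.44…
Interest (12%/yr ÷ 12 = 1%/month): €11,855.00 × ((1 + 0.01)^13 − 1) = €1,637.0958…
Penalties + interest = €2,934.1125 + €1,637.0958… = €4,571.21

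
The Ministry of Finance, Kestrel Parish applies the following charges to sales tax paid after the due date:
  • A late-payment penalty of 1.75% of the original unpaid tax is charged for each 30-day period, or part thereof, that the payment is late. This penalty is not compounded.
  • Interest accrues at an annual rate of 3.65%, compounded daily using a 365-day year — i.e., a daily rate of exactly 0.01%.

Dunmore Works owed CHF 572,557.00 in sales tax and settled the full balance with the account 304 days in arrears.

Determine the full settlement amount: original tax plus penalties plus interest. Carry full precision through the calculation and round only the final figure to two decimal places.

CHF 700,446.33

Penalty periods: ⌈304/30⌉ = 11; penalty = 11 × 1.75% × CHF 572,557.00 = CHF 110,217.22…
Interest: CHF 572,557.00 × ((1 + 0.0001)^304 − 1) = CHF 572,557.00 × 0.03086523… = CHF 17,672.1043…
Total = CHF 572,557.00 + CHF 110,217.2225 + CHF 17,672.1043… = CHF 700,446.33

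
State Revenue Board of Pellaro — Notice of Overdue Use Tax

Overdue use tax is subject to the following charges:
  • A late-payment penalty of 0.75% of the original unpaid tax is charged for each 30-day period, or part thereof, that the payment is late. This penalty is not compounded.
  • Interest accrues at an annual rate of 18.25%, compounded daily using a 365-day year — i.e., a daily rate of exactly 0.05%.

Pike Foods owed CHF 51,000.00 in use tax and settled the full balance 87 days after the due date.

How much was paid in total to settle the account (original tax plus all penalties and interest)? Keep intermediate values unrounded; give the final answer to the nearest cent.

CHF 54,414.38

Penalty periods: ⌈87/30⌉ = 3; penalty = 3 × 0.75% × CHF 51,000.00 = CHF 1,147.50
Interest: CHF 51,000.00 × ((1 + 0.0005)^87 − 1) = CHF 51,000.00 × 0.04444864… = CHF 2,266.8806…
Total = CHF 51,000.00 + CHF 1,147.5000 + CHF 2,266.8806… = CHF 54,414.38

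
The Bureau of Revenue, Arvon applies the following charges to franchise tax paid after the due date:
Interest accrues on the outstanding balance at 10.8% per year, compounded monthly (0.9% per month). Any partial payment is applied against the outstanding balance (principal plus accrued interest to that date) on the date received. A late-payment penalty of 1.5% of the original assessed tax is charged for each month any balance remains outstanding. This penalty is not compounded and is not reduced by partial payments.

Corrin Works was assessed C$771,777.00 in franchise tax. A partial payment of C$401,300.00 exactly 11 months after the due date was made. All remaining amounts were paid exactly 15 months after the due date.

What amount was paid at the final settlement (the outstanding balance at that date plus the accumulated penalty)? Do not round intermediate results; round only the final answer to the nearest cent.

Balance at month 11: C$771,777.0000 × (1 + 0.009)^11 = C$851,715.7150…
After C$401,300.00 payment: C$851,715.7150… − C$401,300.00 = C$450,415.7150…
Balance at month 15: C$450,415.7150… × (1 + 0.009)^4 = C$466,850.8991…
Penalty: 15 × 1.5% × C$771,777.00 = C$173,649.83…
Final settlement = outstanding balance + penalty = C$466,850.8991… + C$173,649.83… = C$640,500.72

C$640,500.72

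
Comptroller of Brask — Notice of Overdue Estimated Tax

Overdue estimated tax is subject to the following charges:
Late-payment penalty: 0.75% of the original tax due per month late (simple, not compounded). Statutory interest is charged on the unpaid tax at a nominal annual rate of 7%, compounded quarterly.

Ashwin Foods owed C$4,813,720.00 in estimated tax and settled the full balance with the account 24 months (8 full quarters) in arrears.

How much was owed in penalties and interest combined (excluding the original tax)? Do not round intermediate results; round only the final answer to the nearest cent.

Late-payment penalty = 0.75% × C$4,813,720.00 × 24 mo = C$866,469.60
Interest (7%/yr ÷ 4 = 1.75%/quarter): C$4,813,720.00 × ((1 + 0.0175)^8 − 1) = C$716,675.2163…
Penalties + interest = C$866,469.6000 + C$716,675.2163… = C$1,583,144.82

C$1,583,144.82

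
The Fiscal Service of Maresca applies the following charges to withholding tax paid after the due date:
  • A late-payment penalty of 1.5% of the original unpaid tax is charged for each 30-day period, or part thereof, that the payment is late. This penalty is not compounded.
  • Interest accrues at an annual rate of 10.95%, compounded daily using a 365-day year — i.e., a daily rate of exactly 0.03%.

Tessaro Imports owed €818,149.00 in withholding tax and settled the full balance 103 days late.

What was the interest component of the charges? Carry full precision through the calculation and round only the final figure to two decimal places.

Interest: €818,149.00 × ((1 + 0.0003)^103 − 1) = €818,149.00 × 0.03137758… = €25,671.5365…

€25,671.54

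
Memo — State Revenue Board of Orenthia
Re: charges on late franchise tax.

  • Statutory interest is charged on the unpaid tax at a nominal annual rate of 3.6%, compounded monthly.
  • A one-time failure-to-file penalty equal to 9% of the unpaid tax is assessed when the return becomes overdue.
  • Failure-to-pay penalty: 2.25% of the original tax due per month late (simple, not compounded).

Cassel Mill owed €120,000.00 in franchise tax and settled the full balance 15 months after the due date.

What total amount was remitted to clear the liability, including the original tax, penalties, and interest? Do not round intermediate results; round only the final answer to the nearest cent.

€176,814.89

Failure-to-file penalty: 9% × €120,000.00 = €10,800.00
Failure-to-pay penalty: 15 × 2.25% × €120,000.00 = €40,500.00
Interest (3.6%/yr ÷ 12 = 0.3%/month): €120,000.00 × ((1 + 0.003)^15 − 1) = €5,514.8876…
Total = €120,000.00 + €51,300.0000 + €5,514.8876… = €176,814.89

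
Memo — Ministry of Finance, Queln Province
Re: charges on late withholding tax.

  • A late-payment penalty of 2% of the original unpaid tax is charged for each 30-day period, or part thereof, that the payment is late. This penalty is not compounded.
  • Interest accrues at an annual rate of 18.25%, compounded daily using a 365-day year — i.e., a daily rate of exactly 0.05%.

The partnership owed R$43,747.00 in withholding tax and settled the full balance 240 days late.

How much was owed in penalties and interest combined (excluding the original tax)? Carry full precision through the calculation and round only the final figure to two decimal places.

Penalty periods: ⌈240/30⌉ = 8; penalty = 8 × 2% × R$43,747.00 = R$6,999.52
Interest: R$43,747.00 × ((1 + 0.0005)^240 − 1) = R$43,747.00 × 0.12746304… = R$5,576.1255…
Penalties + interest = R$6,999.5200 + R$5,576.1255… = R$12,575.65

R$12,575.65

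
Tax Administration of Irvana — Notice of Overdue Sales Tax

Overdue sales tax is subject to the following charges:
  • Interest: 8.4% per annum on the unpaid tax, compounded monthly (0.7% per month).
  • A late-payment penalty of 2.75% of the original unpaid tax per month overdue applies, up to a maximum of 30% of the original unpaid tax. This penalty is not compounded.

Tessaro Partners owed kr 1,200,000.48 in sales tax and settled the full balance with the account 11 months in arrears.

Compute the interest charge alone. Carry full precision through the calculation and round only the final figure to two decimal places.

Interest: kr 1,200,000.48 × ((1 + 0.007)^11 − 1) = kr 1,200,000.48 × 0.0797524… = kr 95,702.9125…

kr 95,702.91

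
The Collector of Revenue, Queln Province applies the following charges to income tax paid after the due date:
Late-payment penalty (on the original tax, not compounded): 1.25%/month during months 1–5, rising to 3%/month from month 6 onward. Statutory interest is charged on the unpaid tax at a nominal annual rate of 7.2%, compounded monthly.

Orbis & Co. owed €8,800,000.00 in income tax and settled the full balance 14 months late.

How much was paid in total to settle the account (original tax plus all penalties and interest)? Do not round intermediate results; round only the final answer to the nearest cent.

Penalty, months 1–5: 5 × 1.25% × €8,800,000.00 = €550,000.00
Penalty, months 6–14: 9 × 3% × €8,800,000.00 = €2,376,000.00
Interest (7.2%/yr ÷ 12 = 0.6%/month): €8,800,000.00 × ((1 + 0.006)^14 − 1) = €768,732.2456…
Total = €8,800,000.00 + €2,926,000.0000 + €768,732.2456… = €12,494,732.25

€12,494,732.25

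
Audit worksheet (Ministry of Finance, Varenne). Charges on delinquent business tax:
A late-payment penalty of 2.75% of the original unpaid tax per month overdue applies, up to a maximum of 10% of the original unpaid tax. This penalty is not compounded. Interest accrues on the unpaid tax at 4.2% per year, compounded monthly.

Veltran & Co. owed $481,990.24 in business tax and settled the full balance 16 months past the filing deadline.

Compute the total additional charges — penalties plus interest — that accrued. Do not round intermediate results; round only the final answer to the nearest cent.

$75,910.71

Penalty (uncapped): 16 × 2.75% × $481,990.24 = $212,075.71…; cap = 10% × $481,990.24 = $48,199.02… → penalty = $48,199.02…
Interest (4.2%/yr ÷ 12 = 0.35%/month): $481,990.24 × ((1 + 0.0035)^16 − 1) = $27,711.6844…
Penalties + interest = $48,199.0240 + $27,711.6844… = $75,910.71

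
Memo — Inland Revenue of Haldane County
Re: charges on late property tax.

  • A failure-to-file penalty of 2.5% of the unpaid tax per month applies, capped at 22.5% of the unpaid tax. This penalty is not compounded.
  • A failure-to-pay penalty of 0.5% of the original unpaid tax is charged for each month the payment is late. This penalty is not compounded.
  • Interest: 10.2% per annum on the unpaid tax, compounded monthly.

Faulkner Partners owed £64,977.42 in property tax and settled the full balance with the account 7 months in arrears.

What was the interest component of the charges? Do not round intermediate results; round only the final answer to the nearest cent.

Interest (10.2%/yr ÷ 12 = 0.85%/month): £64,977.42 × ((1 + 0.0085)^7 − 1) = £3,966.1521…

£3,966.15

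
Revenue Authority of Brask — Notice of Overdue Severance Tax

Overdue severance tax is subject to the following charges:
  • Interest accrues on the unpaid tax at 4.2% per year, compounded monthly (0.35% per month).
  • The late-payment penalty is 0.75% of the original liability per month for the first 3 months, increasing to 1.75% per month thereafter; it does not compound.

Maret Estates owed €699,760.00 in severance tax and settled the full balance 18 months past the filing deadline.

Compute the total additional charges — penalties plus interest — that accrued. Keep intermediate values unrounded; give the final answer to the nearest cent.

€244,852.81

Penalty, months 1–3: 3 × 0.75% × €699,760.00 = €15,744.60
Penalty, months 4–18: 15 × 1.75% × €699,760.00 = €183,687.00
Interest: €699,760.00 × ((1 + 0.0035)^18 − 1) = €699,760.00 × 0.0649097… = €45,421.2115…
Penalties + interest = €199,431.6000 + €45,421.2115… = €244,852.81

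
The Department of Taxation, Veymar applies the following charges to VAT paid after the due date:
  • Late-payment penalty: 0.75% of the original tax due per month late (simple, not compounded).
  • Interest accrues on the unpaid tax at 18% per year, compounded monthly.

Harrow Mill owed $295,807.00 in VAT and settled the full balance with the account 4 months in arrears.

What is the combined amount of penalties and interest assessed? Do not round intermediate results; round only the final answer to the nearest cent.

Late-payment penalty: 4 × 0.75% × $295,807.00 = $8,874.21
Interest (18%/yr ÷ 12 = 1.5%/month): $295,807.00 × ((1 + 0.015)^4 − 1) = $18,151.7678…
Penalties + interest = $8,874.2100 + $18,151.7678… = $27,025.98

$27,025.98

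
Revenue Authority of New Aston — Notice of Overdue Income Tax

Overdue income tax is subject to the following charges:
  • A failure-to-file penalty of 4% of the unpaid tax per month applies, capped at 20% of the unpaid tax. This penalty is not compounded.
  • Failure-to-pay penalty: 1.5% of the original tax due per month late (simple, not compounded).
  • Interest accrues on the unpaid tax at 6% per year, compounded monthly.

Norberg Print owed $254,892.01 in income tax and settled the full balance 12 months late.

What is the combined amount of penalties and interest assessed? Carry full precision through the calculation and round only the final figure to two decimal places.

Failure-to-file: 12 × 4% × $254,892.01 = $122,348.16…, capped at 20% × $254,892.01 = $50,978.40…
Failure-to-pay penalty = 1.5% × $254,892.01 × 12 mo = $45,880.56…
Interest (6%/yr ÷ 12 = 0.5%/month): $254,892.01 × ((1 + 0.005)^12 − 1) = $15,721.1814…
Penalties + interest = $96,858.9638 + $15,721.1814… = $112,580.15

$112,580.15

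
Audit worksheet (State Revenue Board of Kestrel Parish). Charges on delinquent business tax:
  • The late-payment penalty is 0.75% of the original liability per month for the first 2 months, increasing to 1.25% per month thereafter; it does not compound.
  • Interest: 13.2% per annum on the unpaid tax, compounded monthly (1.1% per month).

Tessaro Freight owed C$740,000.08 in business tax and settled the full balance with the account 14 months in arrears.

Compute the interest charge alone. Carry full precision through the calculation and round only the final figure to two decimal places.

C$122,477.76

Interest: C$740,000.08 × ((1 + 0.011)^14 − 1) = C$740,000.08 × 0.1655105… = C$122,477.7592…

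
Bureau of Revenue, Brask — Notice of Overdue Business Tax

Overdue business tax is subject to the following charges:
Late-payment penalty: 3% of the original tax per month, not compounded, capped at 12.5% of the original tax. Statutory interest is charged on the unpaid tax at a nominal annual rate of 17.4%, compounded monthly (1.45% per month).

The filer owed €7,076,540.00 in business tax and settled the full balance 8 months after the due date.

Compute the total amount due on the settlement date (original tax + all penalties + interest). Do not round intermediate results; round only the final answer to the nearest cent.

€8,824,876.01

Penalty (uncapped): 8 × 3% × €7,076,540.00 = €1,698,369.60; cap = 12.5% × €7,076,540.00 = €884,567.50 → penalty = €884,567.50
Interest: €7,076,540.00 × ((1 + 0.0145)^8 − 1) = €7,076,540.00 × 0.1220609… = €863,768.5123…
Total = €7,076,540.00 + €884,567.5000 + €863,768.5123… = €8,824,876.01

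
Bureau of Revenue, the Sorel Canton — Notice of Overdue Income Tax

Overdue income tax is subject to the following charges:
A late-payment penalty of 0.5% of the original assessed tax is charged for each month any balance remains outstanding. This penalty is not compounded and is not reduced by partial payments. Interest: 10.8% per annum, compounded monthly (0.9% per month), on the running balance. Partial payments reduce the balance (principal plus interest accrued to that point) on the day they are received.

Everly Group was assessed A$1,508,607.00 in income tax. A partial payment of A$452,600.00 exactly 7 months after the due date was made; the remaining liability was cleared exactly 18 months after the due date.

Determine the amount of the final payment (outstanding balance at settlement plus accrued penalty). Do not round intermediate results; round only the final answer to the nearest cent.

Balance at month 7: A$1,508,607.0000 × (1 + 0.009)^7 = A$1,606,254.2219…
After A$452,600.00 payment: A$1,606,254.2219… − A$452,600.00 = A$1,153,654.2219…
Balance at month 18: A$1,153,654.2219… × (1 + 0.009)^11 = A$1,273,146.8163…
Penalty: 18 × 0.5% × A$1,508,607.00 = A$135,774.63
Final settlement = outstanding balance + penalty = A$1,273,146.8163… + A$135,774.63 = A$1,408,921.45

A$1,408,921.45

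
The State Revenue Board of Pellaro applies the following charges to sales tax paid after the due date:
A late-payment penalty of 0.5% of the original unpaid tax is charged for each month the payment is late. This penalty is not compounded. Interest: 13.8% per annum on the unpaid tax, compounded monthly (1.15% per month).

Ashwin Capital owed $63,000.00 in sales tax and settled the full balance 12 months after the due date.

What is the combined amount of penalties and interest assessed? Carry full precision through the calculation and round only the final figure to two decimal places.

$13,045.53

Late-payment penalty = 0.5% × $63,000.00 × 12 mo = $3,780.00
Interest: $63,000.00 × ((1 + 0.0115)^12 − 1) = $63,000.00 × 0.1470719… = $9,265.5304…
Penalties + interest = $3,780.0000 + $9,265.5304… = $13,045.53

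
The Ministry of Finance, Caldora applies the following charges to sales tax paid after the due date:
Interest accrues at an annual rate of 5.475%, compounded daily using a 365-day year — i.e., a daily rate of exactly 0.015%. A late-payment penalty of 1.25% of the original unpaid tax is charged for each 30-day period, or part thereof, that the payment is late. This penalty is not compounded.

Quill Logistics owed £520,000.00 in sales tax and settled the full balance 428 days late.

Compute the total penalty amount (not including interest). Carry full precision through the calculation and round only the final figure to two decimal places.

Penalty periods: ⌈428/30⌉ = 15; penalty = 15 × 1.25% × £520,000.00 = £97,500.00

£97,500.00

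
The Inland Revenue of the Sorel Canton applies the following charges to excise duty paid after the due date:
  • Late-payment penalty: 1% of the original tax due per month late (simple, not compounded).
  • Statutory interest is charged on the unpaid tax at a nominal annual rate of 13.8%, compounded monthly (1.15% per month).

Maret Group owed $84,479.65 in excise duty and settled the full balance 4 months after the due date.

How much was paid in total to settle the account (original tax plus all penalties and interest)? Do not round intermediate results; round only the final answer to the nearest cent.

$91,812.45

Late-payment penalty = 1% × $84,479.65 × 4 mo = $3,379.19…
Interest: $84,479.65 × ((1 + 0.0115)^4 − 1) = $84,479.65 × 0.0467996… = $3,953.6139…
Total = $84,479.65 + $3,379.1860 + $3,953.6139… = $91,812.45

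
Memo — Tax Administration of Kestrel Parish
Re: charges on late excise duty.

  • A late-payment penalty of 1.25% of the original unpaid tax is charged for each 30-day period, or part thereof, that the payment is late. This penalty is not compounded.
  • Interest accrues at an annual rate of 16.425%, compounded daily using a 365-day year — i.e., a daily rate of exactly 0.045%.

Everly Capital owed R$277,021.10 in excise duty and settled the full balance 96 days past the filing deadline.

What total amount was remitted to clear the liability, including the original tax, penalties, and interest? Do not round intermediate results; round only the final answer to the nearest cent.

Penalty periods: ⌈96/30⌉ = 4; penalty = 4 × 1.25% × R$277,021.10 = R$13,851.06…
Interest: R$277,021.10 × ((1 + 0.00045)^96 − 1) = R$277,021.10 × 0.04413656… = R$12,226.7577…
Total = R$277,021.10 + R$13,851.0550 + R$12,226.7577… = R$303,098.91

R$303,098.91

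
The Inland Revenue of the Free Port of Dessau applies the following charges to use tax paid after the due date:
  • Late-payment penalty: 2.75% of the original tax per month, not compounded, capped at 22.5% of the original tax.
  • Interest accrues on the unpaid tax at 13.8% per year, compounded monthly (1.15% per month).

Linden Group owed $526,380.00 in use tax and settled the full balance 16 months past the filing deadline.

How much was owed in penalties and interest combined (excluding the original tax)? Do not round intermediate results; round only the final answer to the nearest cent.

$224,108.61

Penalty (uncapped): 16 × 2.75% × $526,380.00 = $231,607.20; cap = 22.5% × $526,380.00 = $118,435.50 → penalty = $118,435.50
Interest: $526,380.00 × ((1 + 0.0115)^16 − 1) = $526,380.00 × 0.2007544… = $105,673.1112…
Penalties + interest = $118,435.5000 + $105,673.1112… = $224,108.61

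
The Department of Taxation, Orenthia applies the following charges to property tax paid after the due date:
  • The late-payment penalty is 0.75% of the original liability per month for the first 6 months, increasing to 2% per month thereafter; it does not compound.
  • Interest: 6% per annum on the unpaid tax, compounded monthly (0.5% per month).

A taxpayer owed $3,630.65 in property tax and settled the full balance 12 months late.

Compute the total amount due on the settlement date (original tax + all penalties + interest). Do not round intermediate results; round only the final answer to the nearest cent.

Penalty, months 1–6: 6 × 0.75% × $3,630.65 = $163.38…
Penalty, months 7–12: 6 × 2% × $3,630.65 = $435.68…
Interest: $3,630.65 × ((1 + 0.005)^12 − 1) = $3,630.65 × 0.0616778… = $223.9305…
Total = $3,630.65 + $599.0573… + $223.9305… = $4,453.64

$4,453.64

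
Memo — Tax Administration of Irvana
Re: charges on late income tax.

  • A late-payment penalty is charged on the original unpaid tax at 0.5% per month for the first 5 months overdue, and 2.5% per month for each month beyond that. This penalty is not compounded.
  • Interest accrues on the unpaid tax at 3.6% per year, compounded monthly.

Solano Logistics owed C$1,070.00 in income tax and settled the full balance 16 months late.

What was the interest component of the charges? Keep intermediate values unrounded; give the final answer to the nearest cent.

C$52.53

Interest (3.6%/yr ÷ 12 = 0.3%/month): C$1,070.00 × ((1 + 0.003)^16 − 1) = C$52.5319…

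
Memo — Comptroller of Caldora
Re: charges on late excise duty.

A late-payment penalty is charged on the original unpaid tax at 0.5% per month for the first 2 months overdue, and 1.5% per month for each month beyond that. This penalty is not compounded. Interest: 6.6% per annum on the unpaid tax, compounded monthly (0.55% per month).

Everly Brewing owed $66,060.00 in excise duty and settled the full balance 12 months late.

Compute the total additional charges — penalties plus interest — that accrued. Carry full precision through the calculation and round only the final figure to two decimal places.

$15,063.90

Penalty, months 1–2: 2 × 0.5% × $66,060.00 = $660.60
Penalty, months 3–12: 10 × 1.5% × $66,060.00 = $9,909.00
Interest: $66,060.00 × ((1 + 0.0055)^12 − 1) = $66,060.00 × 0.0680336… = $4,494.2969…
Penalties + interest = $10,569.6000 + $4,494.2969… = $15,063.90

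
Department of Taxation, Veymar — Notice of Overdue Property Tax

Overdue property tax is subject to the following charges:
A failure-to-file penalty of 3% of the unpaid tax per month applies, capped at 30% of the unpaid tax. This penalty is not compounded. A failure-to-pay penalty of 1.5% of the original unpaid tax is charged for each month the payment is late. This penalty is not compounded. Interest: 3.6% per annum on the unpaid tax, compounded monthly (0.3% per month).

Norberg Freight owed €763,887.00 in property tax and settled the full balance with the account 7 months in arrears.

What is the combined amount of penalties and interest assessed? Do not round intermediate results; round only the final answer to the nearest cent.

€256,811.13

Failure-to-file: 7 × 3% × €763,887.00 = €160,416.27 (under the 30% cap)
Failure-to-pay penalty: 7 × 1.5% × €763,887.00 = €80,208.14…
Interest: €763,887.00 × ((1 + 0.003)^7 − 1) = €763,887.00 × 0.0211899… = €16,186.7257…
Penalties + interest = €240,624.4050 + €16,186.7257… = €256,811.13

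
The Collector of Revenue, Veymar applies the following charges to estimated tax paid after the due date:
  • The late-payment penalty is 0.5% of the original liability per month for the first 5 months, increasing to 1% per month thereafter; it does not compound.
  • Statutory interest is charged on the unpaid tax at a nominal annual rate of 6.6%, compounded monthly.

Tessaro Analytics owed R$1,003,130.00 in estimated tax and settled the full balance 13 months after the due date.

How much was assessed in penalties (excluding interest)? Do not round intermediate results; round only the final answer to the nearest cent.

Penalty, months 1–5: 5 × 0.5% × R$1,003,130.00 = R$25,078.25
Penalty, months 6–13: 8 × 1% × R$1,003,130.00 = R$80,250.40
Total penalty = R$25,078.25 + R$80,250.40 = R$105,328.65

R$105,328.65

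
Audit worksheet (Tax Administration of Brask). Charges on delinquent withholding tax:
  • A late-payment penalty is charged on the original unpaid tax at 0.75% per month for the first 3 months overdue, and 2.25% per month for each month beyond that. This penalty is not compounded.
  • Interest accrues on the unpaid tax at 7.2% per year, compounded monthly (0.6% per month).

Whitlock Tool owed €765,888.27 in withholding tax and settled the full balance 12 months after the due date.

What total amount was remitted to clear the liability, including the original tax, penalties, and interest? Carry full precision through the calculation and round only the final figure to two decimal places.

€995,213.73

Penalty, months 1–3: 3 × 0.75% × €765,888.27 = €17,232.49…
Penalty, months 4–12: 9 × 2.25% × €765,888.27 = €155,092.37…
Interest: €765,888.27 × ((1 + 0.006)^12 − 1) = €765,888.27 × 0.0744242… = €57,000.5971…
Total = €765,888.27 + €172,324.8608… + €57,000.5971… = €995,213.73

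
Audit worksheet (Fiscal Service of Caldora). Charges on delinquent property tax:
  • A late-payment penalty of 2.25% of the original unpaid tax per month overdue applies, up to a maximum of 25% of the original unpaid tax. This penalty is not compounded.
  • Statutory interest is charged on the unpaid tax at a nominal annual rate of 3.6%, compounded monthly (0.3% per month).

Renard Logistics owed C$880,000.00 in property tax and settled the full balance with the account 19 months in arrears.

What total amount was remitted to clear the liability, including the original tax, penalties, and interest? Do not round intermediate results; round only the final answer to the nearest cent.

Penalty (uncapped): 19 × 2.25% × C$880,000.00 = C$376,200.00; cap = 25% × C$880,000.00 = C$220,000.00 → penalty = C$220,000.00
Interest: C$880,000.00 × ((1 + 0.003)^19 − 1) = C$880,000.00 × 0.0585655… = C$51,537.6222…
Total = C$880,000.00 + C$220,000.0000 + C$51,537.6222… = C$1,151,537.62

C$1,151,537.62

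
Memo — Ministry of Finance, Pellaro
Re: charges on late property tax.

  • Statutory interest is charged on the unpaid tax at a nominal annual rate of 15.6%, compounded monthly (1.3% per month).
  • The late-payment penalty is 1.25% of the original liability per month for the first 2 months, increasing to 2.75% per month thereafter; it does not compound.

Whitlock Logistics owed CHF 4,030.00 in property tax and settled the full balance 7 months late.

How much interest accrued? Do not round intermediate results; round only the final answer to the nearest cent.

Interest: CHF 4,030.00 × ((1 + 0.013)^7 − 1) = CHF 4,030.00 × 0.0946269… = CHF 381.3464…

CHF 381.35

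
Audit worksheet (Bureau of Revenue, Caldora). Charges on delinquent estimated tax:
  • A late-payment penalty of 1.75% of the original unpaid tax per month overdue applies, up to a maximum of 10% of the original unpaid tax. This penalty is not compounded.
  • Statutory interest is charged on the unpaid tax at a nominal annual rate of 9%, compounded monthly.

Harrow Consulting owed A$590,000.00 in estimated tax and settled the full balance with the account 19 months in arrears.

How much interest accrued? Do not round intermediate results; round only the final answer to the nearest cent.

A$89,998.65

Interest (9%/yr ÷ 12 = 0.75%/month): A$590,000.00 × ((1 + 0.0075)^19 − 1) = A$89,998.6541…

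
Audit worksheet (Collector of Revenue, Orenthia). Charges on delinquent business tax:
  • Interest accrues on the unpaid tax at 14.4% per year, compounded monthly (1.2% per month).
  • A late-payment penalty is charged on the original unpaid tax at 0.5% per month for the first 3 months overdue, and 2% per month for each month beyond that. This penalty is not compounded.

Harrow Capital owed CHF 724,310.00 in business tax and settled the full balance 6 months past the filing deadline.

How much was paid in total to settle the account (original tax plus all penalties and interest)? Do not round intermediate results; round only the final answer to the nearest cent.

Penalty, months 1–3: 3 × 0.5% × CHF 724,310.00 = CHF 10,864.65
Penalty, months 4–6: 3 × 2% × CHF 724,310.00 = CHF 43,458.60
Interest: CHF 724,310.00 × ((1 + 0.012)^6 − 1) = CHF 724,310.00 × 0.0741949… = CHF 53,740.0881…
Total = CHF 724,310.00 + CHF 54,323.2500 + CHF 53,740.0881… = CHF 832,373.34

CHF 832,373.34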